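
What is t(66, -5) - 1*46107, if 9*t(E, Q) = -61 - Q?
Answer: -415019/9 ≈ -46113.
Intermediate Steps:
t(E, Q) = -61/9 - Q/9 (t(E, Q) = (-61 - Q)/9 = -61/9 - Q/9)
t(66, -5) - 1*46107 = (-61/9 - 1/9*(-5)) - 1*46107 = (-61/9 + 5/9) - 46107 = -56/9 - 46107 = -415019/9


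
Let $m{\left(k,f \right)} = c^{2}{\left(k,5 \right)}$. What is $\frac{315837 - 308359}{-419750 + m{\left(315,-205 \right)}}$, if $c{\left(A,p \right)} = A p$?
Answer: $\frac{7478}{2060875} \approx 0.0036286$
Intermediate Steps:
$m{\left(k,f \right)} = 25 k^{2}$ ($m{\left(k,f \right)} = \left(k 5\right)^{2} = \left(5 k\right)^{2} = 25 k^{2}$)
$\frac{315837 - 308359}{-419750 + m{\left(315,-205 \right)}} = \frac{315837 - 308359}{-419750 + 25 \cdot 315^{2}} = \frac{7478}{-419750 + 25 \cdot 99225} = \frac{7478}{-419750 + 2480625} = \frac{7478}{2060875}$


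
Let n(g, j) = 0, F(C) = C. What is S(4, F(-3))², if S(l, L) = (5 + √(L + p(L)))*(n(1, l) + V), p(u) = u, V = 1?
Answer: (5 + I*√6)² ≈ 19.0 + 24.495*I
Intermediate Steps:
S(l, L) = 5 + √2*√L (S(l, L) = (5 + √(L + L))*(0 + 1) = (5 + √(2*L))*1 = (5 + √2*√L)*1 = 5 + √2*√L)
S(4, F(-3))² = (5 + √2*√(-3))² = (5 + √2*(I*√3))² = (5 + I*√6)²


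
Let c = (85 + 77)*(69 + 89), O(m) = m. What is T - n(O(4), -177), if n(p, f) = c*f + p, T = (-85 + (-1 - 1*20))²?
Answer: 4541724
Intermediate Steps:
c = 25596 (c = 162*158 = 25596)
T = 11236 (T = (-85 + (-1 - 20))² = (-85 - 21)² = (-106)² = 11236)
n(p, f) = p + 25596*f (n(p, f) = 25596*f + p = p + 25596*f)
T - n(O(4), -177) = 11236 - (4 + 25596*(-177)) = 11236 - (4 - 4530492) = 11236 - 1*(-4530488) = 11236 + 4530488 = 4541724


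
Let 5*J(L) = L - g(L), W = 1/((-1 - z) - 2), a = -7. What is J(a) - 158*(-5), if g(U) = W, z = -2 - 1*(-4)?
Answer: 19716/25 ≈ 788.64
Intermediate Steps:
z = 2 (z = -2 + 4 = 2)
W = -⅕ (W = 1/((-1 - 1*2) - 2) = 1/((-1 - 2) - 2) = 1/(-3 - 2) = 1/(-5) = -⅕ ≈ -0.20000)
g(U) = -⅕
J(L) = 1/25 + L/5 (J(L) = (L - 1*(-⅕))/5 = (L + ⅕)/5 = (⅕ + L)/5 = 1/25 + L/5)
J(a) - 158*(-5) = (1/25 + (⅕)*(-7)) - 158*(-5) = (1/25 - 7/5) + 790 = -34/25 + 790 = 19716/25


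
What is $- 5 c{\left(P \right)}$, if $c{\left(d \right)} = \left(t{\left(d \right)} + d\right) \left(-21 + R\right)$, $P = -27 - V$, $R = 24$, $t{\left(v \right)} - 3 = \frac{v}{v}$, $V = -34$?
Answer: $-165$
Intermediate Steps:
$t{\left(v \right)} = 4$ ($t{\left(v \right)} = 3 + \frac{v}{v} = 3 + 1 = 4$)
$P = 7$ ($P = -27 - -34 = -27 + 34 = 7$)
$c{\left(d \right)} = 12 + 3 d$ ($c{\left(d \right)} = \left(4 + d\right) \left(-21 + 24\right) = \left(4 + d\right) 3 = 12 + 3 d$)
$- 5 c{\left(P \right)} = - 5 \left(12 + 3 \cdot 7\right) = - 5 \left(12 + 21\right) = \left(-5\right) 33 = -165$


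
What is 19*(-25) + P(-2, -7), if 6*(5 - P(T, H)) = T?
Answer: -1409/3 ≈ -469.67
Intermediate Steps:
P(T, H) = 5 - T/6
19*(-25) + P(-2, -7) = 19*(-25) + (5 - 1/6*(-2)) = -475 + (5 + 1/3) = -475 + 16/3 = -1409/3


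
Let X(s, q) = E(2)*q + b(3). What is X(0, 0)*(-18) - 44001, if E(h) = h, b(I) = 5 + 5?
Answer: -44181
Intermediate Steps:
b(I) = 10
X(s, q) = 10 + 2*q (X(s, q) = 2*q + 10 = 10 + 2*q)
X(0, 0)*(-18) - 44001 = (10 + 2*0)*(-18) - 44001 = (10 + 0)*(-18) - 44001 = 10*(-18) - 44001 = -180 - 44001 = -44181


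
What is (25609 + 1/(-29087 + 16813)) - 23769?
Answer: 22584159/12274 ≈ 1840.0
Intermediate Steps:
(25609 + 1/(-29087 + 16813)) - 23769 = (25609 + 1/(-12274)) - 23769 = (25609 - 1/12274) - 23769 = 314324865/12274 - 23769 = 22584159/12274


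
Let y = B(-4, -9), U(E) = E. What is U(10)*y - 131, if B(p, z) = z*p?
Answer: 229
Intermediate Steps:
B(p, z) = p*z
y = 36 (y = -4*(-9) = 36)
U(10)*y - 131 = 10*36 - 131 = 360 - 131 = 229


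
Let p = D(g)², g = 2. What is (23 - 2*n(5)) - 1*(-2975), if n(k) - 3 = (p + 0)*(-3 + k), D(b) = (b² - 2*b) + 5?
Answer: 2892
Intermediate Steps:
D(b) = 5 + b² - 2*b
p = 25 (p = (5 + 2² - 2*2)² = (5 + 4 - 4)² = 5² = 25)
n(k) = -72 + 25*k (n(k) = 3 + (25 + 0)*(-3 + k) = 3 + 25*(-3 + k) = 3 + (-75 + 25*k) = -72 + 25*k)
(23 - 2*n(5)) - 1*(-2975) = (23 - 2*(-72 + 25*5)) - 1*(-2975) = (23 - 2*(-72 + 125)) + 2975 = (23 - 2*53) + 2975 = (23 - 106) + 2975 = -83 + 2975 = 2892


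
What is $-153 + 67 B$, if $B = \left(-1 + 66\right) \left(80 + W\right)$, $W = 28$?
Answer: $470187$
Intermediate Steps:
$B = 7020$ ($B = \left(-1 + 66\right) \left(80 + 28\right) = 65 \cdot 108 = 7020$)
$-153 + 67 B = -153 + 67 \cdot 7020 = -153 + 470340 = 470187$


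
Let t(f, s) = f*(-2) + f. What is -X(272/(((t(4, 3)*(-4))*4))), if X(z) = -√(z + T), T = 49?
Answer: √213/2 ≈ 7.2973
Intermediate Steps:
t(f, s) = -f (t(f, s) = -2*f + f = -f)
X(z) = -√(49 + z) (X(z) = -√(z + 49) = -√(49 + z))
-X(272/(((t(4, 3)*(-4))*4))) = -(-1)*√(49 + 272/(((-1*4*(-4))*4))) = -(-1)*√(49 + 272/((-4*(-4)*4))) = -(-1)*√(49 + 272/((16*4))) = -(-1)*√(49 + 272/64) = -(-1)*√(49 + 272*(1/64)) = -(-1)*√(49 + 17/4) = -(-1)*√(213/4) = -(-1)*√213/2 = √213/2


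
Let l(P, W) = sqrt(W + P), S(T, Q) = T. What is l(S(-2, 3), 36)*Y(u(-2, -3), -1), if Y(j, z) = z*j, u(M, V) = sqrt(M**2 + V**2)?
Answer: -sqrt(442) ≈ -21.024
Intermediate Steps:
l(P, W) = sqrt(P + W)
Y(j, z) = j*z
l(S(-2, 3), 36)*Y(u(-2, -3), -1) = sqrt(-2 + 36)*(sqrt((-2)**2 + (-3)**2)*(-1)) = sqrt(34)*(sqrt(4 + 9)*(-1)) = sqrt(34)*(sqrt(13)*(-1)) = sqrt(34)*(-sqrt(13)) = -sqrt(442)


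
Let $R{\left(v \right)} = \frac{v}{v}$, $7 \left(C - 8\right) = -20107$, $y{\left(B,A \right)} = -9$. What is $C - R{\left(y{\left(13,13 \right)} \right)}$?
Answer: $- \frac{20058}{7} \approx -2865.4$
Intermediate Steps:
$C = - \frac{20051}{7}$ ($C = 8 + \frac{1}{7} \left(-20107\right) = 8 - \frac{20107}{7} = - \frac{20051}{7} \approx -2864.4$)
$R{\left(v \right)} = 1$
$C - R{\left(y{\left(13,13 \right)} \right)} = - \frac{20051}{7} - 1 = - \frac{20058}{7}$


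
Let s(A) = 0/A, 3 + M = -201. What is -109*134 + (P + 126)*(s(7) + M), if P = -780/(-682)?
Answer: -13825270/341 ≈ -40543.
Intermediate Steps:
M = -204 (M = -3 - 201 = -204)
s(A) = 0
P = 390/341 (P = -780*(-1/682) = 390/341 ≈ 1.1437)
-109*134 + (P + 126)*(s(7) + M) = -109*134 + (390/341 + 126)*(0 - 204) = -14606 + (43356/341)*(-204) = -14606 - 8844624/341 = -13825270/341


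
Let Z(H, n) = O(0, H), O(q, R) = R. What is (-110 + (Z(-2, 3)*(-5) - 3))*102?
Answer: -10506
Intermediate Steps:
Z(H, n) = H
(-110 + (Z(-2, 3)*(-5) - 3))*102 = (-110 + (-2*(-5) - 3))*102 = (-110 + (10 - 3))*102 = (-110 + 7)*102 = -103*102 = -10506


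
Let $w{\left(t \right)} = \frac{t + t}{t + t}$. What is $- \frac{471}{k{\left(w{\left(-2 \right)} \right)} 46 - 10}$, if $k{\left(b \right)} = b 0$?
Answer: $\frac{471}{10} \approx 47.1$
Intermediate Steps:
$w{\left(t \right)} = 1$ ($w{\left(t \right)} = \frac{2 t}{2 t} = 2 t \frac{1}{2 t} = 1$)
$k{\left(b \right)} = 0$
$- \frac{471}{k{\left(w{\left(-2 \right)} \right)} 46 - 10} = - \frac{471}{0 \cdot 46 - 10} = - \frac{471}{0 - 10} = - \frac{471}{-10} = \left(-471\right) \left(- \frac{1}{10}\right) = \frac{471}{10}$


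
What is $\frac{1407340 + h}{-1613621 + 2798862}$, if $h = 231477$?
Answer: $\frac{1638817}{1185241} \approx 1.3827$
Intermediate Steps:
$\frac{1407340 + h}{-1613621 + 2798862} = \frac{1407340 + 231477}{-1613621 + 2798862} = \frac{1638817}{1185241}$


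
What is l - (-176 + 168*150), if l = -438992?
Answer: -464016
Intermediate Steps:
l - (-176 + 168*150) = -438992 - (-176 + 168*150) = -438992 - (-176 + 25200) = -438992 - 1*25024 = -438992 - 25024 = -464016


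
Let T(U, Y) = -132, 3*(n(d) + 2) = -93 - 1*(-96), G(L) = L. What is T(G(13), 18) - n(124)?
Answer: -131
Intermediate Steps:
n(d) = -1 (n(d) = -2 + (-93 - 1*(-96))/3 = -2 + (-93 + 96)/3 = -2 + (⅓)*3 = -2 + 1 = -1)
T(G(13), 18) - n(124) = -132 - 1*(-1) = -132 + 1 = -131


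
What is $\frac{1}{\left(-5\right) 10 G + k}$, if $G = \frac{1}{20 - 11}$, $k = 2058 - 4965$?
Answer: $- \frac{9}{26213} \approx -0.00034334$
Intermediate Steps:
$k = -2907$
$G = \frac{1}{9} \approx 0.11111$
$\frac{1}{\left(-5\right) 10 G + k} = \frac{1}{\left(-5\right) 10 \cdot \frac{1}{9} - 2907} = \frac{1}{\left(-50\right) \frac{1}{9} - 2907} = \frac{1}{- \frac{50}{9} - 2907} = \frac{1}{- \frac{26213}{9}} = - \frac{9}{26213}$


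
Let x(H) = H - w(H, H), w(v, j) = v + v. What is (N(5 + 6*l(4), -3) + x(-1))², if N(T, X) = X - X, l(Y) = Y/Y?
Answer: 1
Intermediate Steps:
l(Y) = 1
w(v, j) = 2*v
N(T, X) = 0
x(H) = -H (x(H) = H - 2*H = -H)
(N(5 + 6*l(4), -3) + x(-1))² = (0 - 1*(-1))² = (0 + 1)² = 1² = 1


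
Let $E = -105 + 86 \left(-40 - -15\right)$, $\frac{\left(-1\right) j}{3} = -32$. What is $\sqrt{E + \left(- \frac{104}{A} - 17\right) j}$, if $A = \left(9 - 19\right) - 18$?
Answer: $\frac{i \sqrt{172991}}{7} \approx 59.417 i$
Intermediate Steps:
$j = 96$ ($j = \left(-3\right) \left(-32\right) = 96$)
$A = -28$ ($A = -10 - 18 = -28$)
$E = -2255$ ($E = -105 + 86 \left(-40 + 15\right) = -105 + 86 \left(-25\right) = -105 - 2150 = -2255$)
$\sqrt{E + \left(- \frac{104}{A} - 17\right) j} = \sqrt{-2255 + \left(- \frac{104}{-28} - 17\right) 96} = \sqrt{-2255 + \left(\left(-104\right) \left(- \frac{1}{28}\right) - 17\right) 96} = \sqrt{-2255 + \left(\frac{26}{7} - 17\right) 96} = \sqrt{-2255 - \frac{8928}{7}} = \sqrt{- \frac{24713}{7}} = \frac{i \sqrt{172991}}{7}$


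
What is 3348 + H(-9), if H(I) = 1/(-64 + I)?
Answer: 244403/73 ≈ 3348.0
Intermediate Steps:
3348 + H(-9) = 3348 + 1/(-64 - 9) = 3348 + 1/(-73) = 3348 - 1/73 = 244403/73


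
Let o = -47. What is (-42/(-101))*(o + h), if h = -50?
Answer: -4074/101 ≈ -40.337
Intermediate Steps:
(-42/(-101))*(o + h) = (-42/(-101))*(-47 - 50) = -42*(-1/101)*(-97) = (42/101)*(-97) = -4074/101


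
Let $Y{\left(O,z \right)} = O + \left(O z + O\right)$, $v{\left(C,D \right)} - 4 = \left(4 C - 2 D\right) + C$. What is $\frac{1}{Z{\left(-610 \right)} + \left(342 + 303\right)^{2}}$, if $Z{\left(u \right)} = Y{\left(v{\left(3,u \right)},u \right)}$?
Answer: $- \frac{1}{337287} \approx -2.9648 \cdot 10^{-6}$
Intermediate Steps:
$v{\left(C,D \right)} = 4 - 2 D + 5 C$ ($v{\left(C,D \right)} = 4 + \left(\left(4 C - 2 D\right) + C\right) = 4 + \left(\left(- 2 D + 4 C\right) + C\right) = 4 + \left(- 2 D + 5 C\right) = 4 - 2 D + 5 C$)
$Y{\left(O,z \right)} = 2 O + O z$ ($Y{\left(O,z \right)} = O + \left(O + O z\right) = 2 O + O z$)
$Z{\left(u \right)} = \left(2 + u\right) \left(19 - 2 u\right)$ ($Z{\left(u \right)} = \left(4 - 2 u + 5 \cdot 3\right) \left(2 + u\right) = \left(4 - 2 u + 15\right) \left(2 + u\right) = \left(19 - 2 u\right) \left(2 + u\right) = \left(2 + u\right) \left(19 - 2 u\right)$)
$\frac{1}{Z{\left(-610 \right)} + \left(342 + 303\right)^{2}} = \frac{1}{- \left(-19 + 2 \left(-610\right)\right) \left(2 - 610\right) + \left(342 + 303\right)^{2}} = \frac{1}{\left(-1\right) \left(-19 - 1220\right) \left(-608\right) + 645^{2}} = \frac{1}{\left(-1\right) \left(-1239\right) \left(-608\right) + 416025} = \frac{1}{-753312 + 416025} = \frac{1}{-337287} = - \frac{1}{337287}$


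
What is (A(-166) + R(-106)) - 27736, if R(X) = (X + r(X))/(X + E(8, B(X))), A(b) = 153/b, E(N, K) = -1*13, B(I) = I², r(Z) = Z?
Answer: -547879959/19754 ≈ -27735.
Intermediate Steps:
E(N, K) = -13
R(X) = 2*X/(-13 + X) (R(X) = (X + X)/(X - 13) = (2*X)/(-13 + X) = 2*X/(-13 + X))
(A(-166) + R(-106)) - 27736 = (153/(-166) + 2*(-106)/(-13 - 106)) - 27736 = (153*(-1/166) + 2*(-106)/(-119)) - 27736 = (-153/166 + 2*(-106)*(-1/119)) - 27736 = (-153/166 + 212/119) - 27736 = 16985/19754 - 27736 = -547879959/19754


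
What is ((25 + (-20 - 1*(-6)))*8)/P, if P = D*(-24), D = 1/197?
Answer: -2167/3 ≈ -722.33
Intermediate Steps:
D = 1/197 ≈ 0.0050761
P = -24/197 (P = (1/197)*(-24) = -24/197 ≈ -0.12183)
((25 + (-20 - 1*(-6)))*8)/P = ((25 + (-20 - 1*(-6)))*8)/(-24/197) = ((25 + (-20 + 6))*8)*(-197/24) = ((25 - 14)*8)*(-197/24) = (11*8)*(-197/24) = 88*(-197/24) = -2167/3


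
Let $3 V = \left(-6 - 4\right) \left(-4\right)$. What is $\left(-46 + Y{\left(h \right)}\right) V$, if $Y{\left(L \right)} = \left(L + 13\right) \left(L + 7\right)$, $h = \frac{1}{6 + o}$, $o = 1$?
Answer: $\frac{31280}{49} \approx 638.37$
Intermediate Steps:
$h = \frac{1}{7}$ ($h = \frac{1}{6 + 1} = \frac{1}{7} \approx 0.14286$)
$V = \frac{40}{3}$ ($V = \frac{\left(-6 - 4\right) \left(-4\right)}{3} = \frac{\left(-10\right) \left(-4\right)}{3} = \frac{1}{3} \cdot 40 = \frac{40}{3} \approx 13.333$)
$Y{\left(L \right)} = \left(7 + L\right) \left(13 + L\right)$ ($Y{\left(L \right)} = \left(13 + L\right) \left(7 + L\right) = \left(7 + L\right) \left(13 + L\right)$)
$\left(-46 + Y{\left(h \right)}\right) V = \left(-46 + \left(91 + \left(\frac{1}{7}\right)^{2} + 20 \cdot \frac{1}{7}\right)\right) \frac{40}{3} = \left(-46 + \left(91 + \frac{1}{49} + \frac{20}{7}\right)\right) \frac{40}{3} = \left(-46 + \frac{4600}{49}\right) \frac{40}{3} = \frac{2346}{49} \cdot \frac{40}{3} = \frac{31280}{49}$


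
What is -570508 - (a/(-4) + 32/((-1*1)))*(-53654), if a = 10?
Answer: -2421571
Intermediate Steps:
-570508 - (a/(-4) + 32/((-1*1)))*(-53654) = -570508 - (10/(-4) + 32/((-1*1)))*(-53654) = -570508 - (10*(-¼) + 32/(-1))*(-53654) = -570508 - (-5/2 + 32*(-1))*(-53654) = -570508 - (-5/2 - 32)*(-53654) = -570508 - (-69)*(-53654)/2 = -570508 - 1*1851063 = -570508 - 1851063 = -2421571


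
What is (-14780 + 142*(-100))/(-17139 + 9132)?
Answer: 9660/2669 ≈ 3.6193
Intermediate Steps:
(-14780 + 142*(-100))/(-17139 + 9132) = (-14780 - 14200)/(-8007) = -28980*(-1/8007) = 9660/2669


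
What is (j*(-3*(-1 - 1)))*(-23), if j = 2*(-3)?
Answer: 828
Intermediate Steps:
j = -6
(j*(-3*(-1 - 1)))*(-23) = -(-18)*(-1 - 1)*(-23) = -(-18)*(-2)*(-23) = -6*6*(-23) = -36*(-23) = 828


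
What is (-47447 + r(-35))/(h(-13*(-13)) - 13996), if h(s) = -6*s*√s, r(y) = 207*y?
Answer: 27346/13589 ≈ 2.0124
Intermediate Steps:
h(s) = -6*s^(3/2)
(-47447 + r(-35))/(h(-13*(-13)) - 13996) = (-47447 + 207*(-35))/(-6*(-13*(-13))^(3/2) - 13996) = (-47447 - 7245)/(-6*169^(3/2) - 13996) = -54692/(-6*2197 - 13996) = -54692/(-13182 - 13996) = -54692/(-27178) = -54692*(-1/27178) = 27346/13589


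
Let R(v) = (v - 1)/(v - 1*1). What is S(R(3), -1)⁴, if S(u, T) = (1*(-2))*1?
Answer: 16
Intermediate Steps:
R(v) = 1 (R(v) = (-1 + v)/(v - 1) = (-1 + v)/(-1 + v) = 1)
S(u, T) = -2 (S(u, T) = -2*1 = -2)
S(R(3), -1)⁴ = (-2)⁴ = 16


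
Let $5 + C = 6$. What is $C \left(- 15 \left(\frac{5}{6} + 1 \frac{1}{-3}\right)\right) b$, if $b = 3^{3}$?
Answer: $- \frac{405}{2} \approx -202.5$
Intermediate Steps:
$C = 1$ ($C = -5 + 6 = 1$)
$b = 27$
$C \left(- 15 \left(\frac{5}{6} + 1 \frac{1}{-3}\right)\right) b = 1 \left(- 15 \left(\frac{5}{6} + 1 \frac{1}{-3}\right)\right) 27 = 1 \left(- 15 \left(5 \cdot \frac{1}{6} + 1 \left(- \frac{1}{3}\right)\right)\right) 27 = 1 \left(- 15 \left(\frac{5}{6} - \frac{1}{3}\right)\right) 27 = 1 \left(\left(-15\right) \frac{1}{2}\right) 27 = 1 \left(- \frac{15}{2}\right) 27 = \left(- \frac{15}{2}\right) 27 = - \frac{405}{2}$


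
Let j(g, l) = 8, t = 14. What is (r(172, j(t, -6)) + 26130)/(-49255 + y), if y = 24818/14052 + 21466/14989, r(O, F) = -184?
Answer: -2732443677444/5186840909453 ≈ -0.52680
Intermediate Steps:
y = 336818617/105312714 (y = 24818*(1/14052) + 21466*(1/14989) = 12409/7026 + 21466/14989 = 336818617/105312714 ≈ 3.1983)
(r(172, j(t, -6)) + 26130)/(-49255 + y) = (-184 + 26130)/(-49255 + 336818617/105312714) = 25946/(-5186840909453/105312714) = 25946*(-105312714/5186840909453) = -2732443677444/5186840909453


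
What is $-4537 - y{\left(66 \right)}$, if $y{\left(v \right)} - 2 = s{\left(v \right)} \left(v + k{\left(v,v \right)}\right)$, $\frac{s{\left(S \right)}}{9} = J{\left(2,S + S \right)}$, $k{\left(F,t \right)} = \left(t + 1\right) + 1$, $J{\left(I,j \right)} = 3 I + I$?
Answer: $-14187$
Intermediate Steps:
$J{\left(I,j \right)} = 4 I$
$k{\left(F,t \right)} = 2 + t$ ($k{\left(F,t \right)} = \left(1 + t\right) + 1 = 2 + t$)
$s{\left(S \right)} = 72$ ($s{\left(S \right)} = 9 \cdot 4 \cdot 2 = 9 \cdot 8 = 72$)
$y{\left(v \right)} = 146 + 144 v$ ($y{\left(v \right)} = 2 + 72 \left(v + \left(2 + v\right)\right) = 2 + 72 \left(2 + 2 v\right) = 2 + \left(144 + 144 v\right) = 146 + 144 v$)
$-4537 - y{\left(66 \right)} = -4537 - \left(146 + 144 \cdot 66\right) = -4537 - \left(146 + 9504\right) = -4537 - 9650 = -14187$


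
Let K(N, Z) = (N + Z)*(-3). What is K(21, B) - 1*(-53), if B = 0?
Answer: -10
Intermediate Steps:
K(N, Z) = -3*N - 3*Z
K(21, B) - 1*(-53) = (-3*21 - 3*0) - 1*(-53) = (-63 + 0) + 53 = -63 + 53 = -10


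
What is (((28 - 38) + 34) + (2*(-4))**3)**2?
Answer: 238144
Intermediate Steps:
(((28 - 38) + 34) + (2*(-4))**3)**2 = ((-10 + 34) + (-8)**3)**2 = (24 - 512)**2 = (-488)**2 = 238144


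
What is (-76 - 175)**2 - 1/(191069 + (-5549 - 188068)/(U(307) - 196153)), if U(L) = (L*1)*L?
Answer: 408895159115363/6490296331 ≈ 63001.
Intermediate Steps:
U(L) = L**2 (U(L) = L*L = L**2)
(-76 - 175)**2 - 1/(191069 + (-5549 - 188068)/(U(307) - 196153)) = (-76 - 175)**2 - 1/(191069 + (-5549 - 188068)/(307**2 - 196153)) = (-251)**2 - 1/(191069 - 193617/(94249 - 196153)) = 63001 - 1/(191069 - 193617/(-101904)) = 63001 - 1/(191069 - 193617*(-1/101904)) = 63001 - 1/(191069 + 64539/33968) = 63001 - 1/6490296331/33968 = 63001 - 1*33968/6490296331 = 63001 - 33968/6490296331 = 408895159115363/6490296331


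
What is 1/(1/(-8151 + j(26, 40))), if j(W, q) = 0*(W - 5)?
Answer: -8151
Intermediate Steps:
j(W, q) = 0 (j(W, q) = 0*(-5 + W) = 0)
1/(1/(-8151 + j(26, 40))) = 1/(1/(-8151 + 0)) = 1/(1/(-8151)) = 1/(-1/8151) = -8151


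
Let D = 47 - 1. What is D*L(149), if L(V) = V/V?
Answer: 46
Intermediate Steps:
D = 46
L(V) = 1
D*L(149) = 46*1 = 46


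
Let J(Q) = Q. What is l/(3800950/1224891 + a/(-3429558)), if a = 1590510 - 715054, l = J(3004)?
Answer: 116845440031914/110770743563 ≈ 1054.8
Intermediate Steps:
l = 3004
a = 875456
l/(3800950/1224891 + a/(-3429558)) = 3004/(3800950/1224891 + 875456/(-3429558)) = 3004/(3800950*(1/1224891) + 875456*(-1/3429558)) = 3004/(3800950/1224891 - 437728/1714779) = 3004/(221541487126/77793235707) = 3004*(77793235707/221541487126) = 116845440031914/110770743563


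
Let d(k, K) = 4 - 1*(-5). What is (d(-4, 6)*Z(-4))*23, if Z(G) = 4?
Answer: 828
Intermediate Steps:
d(k, K) = 9 (d(k, K) = 4 + 5 = 9)
(d(-4, 6)*Z(-4))*23 = (9*4)*23 = 36*23 = 828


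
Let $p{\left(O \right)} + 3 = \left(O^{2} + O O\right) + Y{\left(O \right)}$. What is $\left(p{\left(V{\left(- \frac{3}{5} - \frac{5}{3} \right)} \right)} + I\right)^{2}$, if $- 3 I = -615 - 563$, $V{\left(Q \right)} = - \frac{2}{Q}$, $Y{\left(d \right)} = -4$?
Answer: $\frac{112709932729}{751689} \approx 1.4994 \cdot 10^{5}$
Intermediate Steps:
$I = \frac{1178}{3}$ ($I = - \frac{-615 - 563}{3} = \left(- \frac{1}{3}\right) \left(-1178\right) = \frac{1178}{3} \approx 392.67$)
$p{\left(O \right)} = -7 + 2 O^{2}$ ($p{\left(O \right)} = -3 - \left(4 - O^{2} - O O\right) = -3 + \left(\left(O^{2} + O^{2}\right) - 4\right) = -3 + \left(2 O^{2} - 4\right) = -3 + \left(-4 + 2 O^{2}\right) = -7 + 2 O^{2}$)
$\left(p{\left(V{\left(- \frac{3}{5} - \frac{5}{3} \right)} \right)} + I\right)^{2} = \left(\left(-7 + 2 \left(- \frac{2}{- \frac{3}{5} - \frac{5}{3}}\right)^{2}\right) + \frac{1178}{3}\right)^{2} = \left(\left(-7 + 2 \left(- \frac{2}{- \frac{34}{15}}\right)^{2}\right) + \frac{1178}{3}\right)^{2} = \left(\left(-7 + 2 \left(\left(-2\right) \left(- \frac{15}{34}\right)\right)^{2}\right) + \frac{1178}{3}\right)^{2} = \left(\left(-7 + 2 \left(\frac{15}{17}\right)^{2}\right) + \frac{1178}{3}\right)^{2} = \left(\left(-7 + 2 \cdot \frac{225}{289}\right) + \frac{1178}{3}\right)^{2} = \left(\left(-7 + \frac{450}{289}\right) + \frac{1178}{3}\right)^{2} = \left(- \frac{1573}{289} + \frac{1178}{3}\right)^{2} = \left(\frac{335723}{867}\right)^{2} = \frac{112709932729}{751689}$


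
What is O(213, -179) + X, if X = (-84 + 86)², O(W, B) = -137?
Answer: -133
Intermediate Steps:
X = 4 (X = 2² = 4)
O(213, -179) + X = -137 + 4 = -133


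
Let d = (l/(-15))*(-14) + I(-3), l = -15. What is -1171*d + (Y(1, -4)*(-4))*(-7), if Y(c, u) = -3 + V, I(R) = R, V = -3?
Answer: 19739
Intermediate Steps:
Y(c, u) = -6 (Y(c, u) = -3 - 3 = -6)
d = -17 (d = -15/(-15)*(-14) - 3 = -15*(-1/15)*(-14) - 3 = 1*(-14) - 3 = -14 - 3 = -17)
-1171*d + (Y(1, -4)*(-4))*(-7) = -1171*(-17) - 6*(-4)*(-7) = 19907 + 24*(-7) = 19907 - 168 = 19739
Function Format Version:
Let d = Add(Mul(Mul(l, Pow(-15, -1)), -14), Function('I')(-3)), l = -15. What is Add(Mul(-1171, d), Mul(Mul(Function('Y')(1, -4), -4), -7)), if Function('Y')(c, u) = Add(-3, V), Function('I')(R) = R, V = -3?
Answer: 19739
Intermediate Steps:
Function('Y')(c, u) = -6 (Function('Y')(c, u) = Add(-3, -3) = -6)
d = -17 (d = Add(Mul(Mul(-15, Pow(-15, -1)), -14), -3) = Add(Mul(Mul(-15, Rational(-1, 15)), -14), -3) = Add(Mul(1, -14), -3) = Add(-14, -3) = -17)
Add(Mul(-1171, d), Mul(Mul(Function('Y')(1, -4), -4), -7)) = Add(Mul(-1171, -17), Mul(Mul(-6, -4), -7)) = Add(19907, Mul(24, -7)) = Add(19907, -168) = 19739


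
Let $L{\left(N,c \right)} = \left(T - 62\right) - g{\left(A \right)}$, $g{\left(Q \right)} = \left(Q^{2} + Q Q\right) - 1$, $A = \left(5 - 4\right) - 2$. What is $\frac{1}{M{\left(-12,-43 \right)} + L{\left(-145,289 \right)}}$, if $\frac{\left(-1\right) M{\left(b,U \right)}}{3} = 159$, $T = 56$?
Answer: $- \frac{1}{484} \approx -0.0020661$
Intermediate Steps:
$A = -1$ ($A = 1 - 2 = -1$)
$M{\left(b,U \right)} = -477$ ($M{\left(b,U \right)} = \left(-3\right) 159 = -477$)
$g{\left(Q \right)} = -1 + 2 Q^{2}$ ($g{\left(Q \right)} = \left(Q^{2} + Q^{2}\right) - 1 = 2 Q^{2} - 1 = -1 + 2 Q^{2}$)
$L{\left(N,c \right)} = -7$ ($L{\left(N,c \right)} = \left(56 - 62\right) - \left(-1 + 2 \left(-1\right)^{2}\right) = \left(56 - 62\right) - \left(-1 + 2 \cdot 1\right) = -6 - \left(-1 + 2\right) = -6 - 1 = -7$)
$\frac{1}{M{\left(-12,-43 \right)} + L{\left(-145,289 \right)}} = \frac{1}{-477 - 7} = \frac{1}{-484} = - \frac{1}{484}$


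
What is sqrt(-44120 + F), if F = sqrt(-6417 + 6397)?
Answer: sqrt(-44120 + 2*I*sqrt(5)) ≈ 0.011 + 210.05*I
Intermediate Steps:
F = 2*I*sqrt(5) (F = sqrt(-20) = 2*I*sqrt(5) ≈ 4.4721*I)
sqrt(-44120 + F) = sqrt(-44120 + 2*I*sqrt(5))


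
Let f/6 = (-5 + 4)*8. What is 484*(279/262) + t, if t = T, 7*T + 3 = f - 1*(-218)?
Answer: 494503/917 ≈ 539.26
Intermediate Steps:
f = -48 (f = 6*((-5 + 4)*8) = 6*(-1*8) = 6*(-8) = -48)
T = 167/7 (T = -3/7 + (-48 - 1*(-218))/7 = -3/7 + (-48 + 218)/7 = -3/7 + (1/7)*170 = -3/7 + 170/7 = 167/7 ≈ 23.857)
t = 167/7 ≈ 23.857
484*(279/262) + t = 484*(279/262) + 167/7 = 67518/131 + 167/7 = 494503/917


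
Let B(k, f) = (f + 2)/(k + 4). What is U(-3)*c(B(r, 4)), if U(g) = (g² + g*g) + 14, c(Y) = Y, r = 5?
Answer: 64/3 ≈ 21.333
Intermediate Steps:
B(k, f) = (2 + f)/(4 + k)
U(g) = 14 + 2*g² (U(g) = (g² + g²) + 14 = 2*g² + 14 = 14 + 2*g²)
U(-3)*c(B(r, 4)) = (14 + 2*(-3)²)*((2 + 4)/(4 + 5)) = (14 + 2*9)*(6/9) = (14 + 18)*((⅑)*6) = 32*(⅔) = 64/3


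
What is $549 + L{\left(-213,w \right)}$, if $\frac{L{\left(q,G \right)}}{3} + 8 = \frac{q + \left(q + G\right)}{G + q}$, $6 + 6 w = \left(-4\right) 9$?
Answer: $\frac{116799}{220} \approx 530.9$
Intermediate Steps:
$w = -7$ ($w = -1 + \frac{\left(-4\right) 9}{6} = -1 + \frac{1}{6} \left(-36\right) = -1 - 6 = -7$)
$L{\left(q,G \right)} = -24 + \frac{3 \left(G + 2 q\right)}{G + q}$ ($L{\left(q,G \right)} = -24 + 3 \frac{q + \left(q + G\right)}{G + q} = -24 + 3 \frac{q + \left(G + q\right)}{G + q} = -24 + 3 \frac{G + 2 q}{G + q} = -24 + \frac{3 \left(G + 2 q\right)}{G + q}$)
$549 + L{\left(-213,w \right)} = 549 + \frac{3 \left(\left(-7\right) \left(-7\right) - -1278\right)}{-7 - 213} = 549 + \frac{3 \left(49 + 1278\right)}{-220} = 549 + 3 \left(- \frac{1}{220}\right) 1327 = 549 - \frac{3981}{220} = \frac{116799}{220}$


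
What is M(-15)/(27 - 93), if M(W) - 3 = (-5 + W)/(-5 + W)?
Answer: -2/33 ≈ -0.060606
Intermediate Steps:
M(W) = 4 (M(W) = 3 + (-5 + W)/(-5 + W) = 3 + 1 = 4)
M(-15)/(27 - 93) = 4/(27 - 93) = 4/(-66) = 4*(-1/66) = -2/33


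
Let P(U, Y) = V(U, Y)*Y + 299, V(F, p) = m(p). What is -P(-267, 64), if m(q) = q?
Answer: -4395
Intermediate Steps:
V(F, p) = p
P(U, Y) = 299 + Y² (P(U, Y) = Y*Y + 299 = Y² + 299 = 299 + Y²)
-P(-267, 64) = -(299 + 64²) = -(299 + 4096) = -1*4395 = -4395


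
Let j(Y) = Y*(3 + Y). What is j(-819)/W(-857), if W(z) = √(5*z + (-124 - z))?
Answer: -27846*I*√222/37 ≈ -11213.0*I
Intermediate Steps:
W(z) = √(-124 + 4*z)
j(-819)/W(-857) = (-819*(3 - 819))/((2*√(-31 - 857))) = (-819*(-816))/((2*√(-888))) = 668304/((2*(2*I*√222))) = 668304/((4*I*√222)) = 668304*(-I*√222/888) = -27846*I*√222/37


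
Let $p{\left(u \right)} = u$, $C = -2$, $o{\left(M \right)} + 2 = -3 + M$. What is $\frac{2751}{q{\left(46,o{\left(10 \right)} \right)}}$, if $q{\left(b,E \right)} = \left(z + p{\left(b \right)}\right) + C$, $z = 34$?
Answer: $\frac{917}{26} \approx 35.269$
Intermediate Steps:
$o{\left(M \right)} = -5 + M$ ($o{\left(M \right)} = -2 + \left(-3 + M\right) = -5 + M$)
$q{\left(b,E \right)} = 32 + b$ ($q{\left(b,E \right)} = \left(34 + b\right) - 2 = 32 + b$)
$\frac{2751}{q{\left(46,o{\left(10 \right)} \right)}} = \frac{2751}{32 + 46} = \frac{2751}{78} = 2751 \cdot \frac{1}{78} = \frac{917}{26}$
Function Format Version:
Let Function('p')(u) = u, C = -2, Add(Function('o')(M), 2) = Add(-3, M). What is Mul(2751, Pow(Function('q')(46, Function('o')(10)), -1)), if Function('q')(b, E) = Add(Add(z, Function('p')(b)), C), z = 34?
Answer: Rational(917, 26) ≈ 35.269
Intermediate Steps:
Function('o')(M) = Add(-5, M) (Function('o')(M) = Add(-2, Add(-3, M)) = Add(-5, M))
Function('q')(b, E) = Add(32, b) (Function('q')(b, E) = Add(Add(34, b), -2) = Add(32, b))
Mul(2751, Pow(Function('q')(46, Function('o')(10)), -1)) = Mul(2751, Pow(Add(32, 46), -1)) = Mul(2751, Pow(78, -1)) = Mul(2751, Rational(1, 78)) = Rational(917, 26)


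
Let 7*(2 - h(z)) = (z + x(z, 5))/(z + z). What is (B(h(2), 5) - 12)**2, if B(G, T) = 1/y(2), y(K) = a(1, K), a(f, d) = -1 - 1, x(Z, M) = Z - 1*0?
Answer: 625/4 ≈ 156.25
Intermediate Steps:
x(Z, M) = Z (x(Z, M) = Z + 0 = Z)
a(f, d) = -2
y(K) = -2
h(z) = 13/7 (h(z) = 2 - (z + z)/(7*(z + z)) = 2 - 2*z/(7*(2*z)) = 2 - 2*z*1/(2*z)/7 = 2 - 1/7*1 = 2 - 1/7 = 13/7)
B(G, T) = -1/2 (B(G, T) = 1/(-2) = -1/2)
(B(h(2), 5) - 12)**2 = (-1/2 - 12)**2 = (-25/2)**2 = 625/4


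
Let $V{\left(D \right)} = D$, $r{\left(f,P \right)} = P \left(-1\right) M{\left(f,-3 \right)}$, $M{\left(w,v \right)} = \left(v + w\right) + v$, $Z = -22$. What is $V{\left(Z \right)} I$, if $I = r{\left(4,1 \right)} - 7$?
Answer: $110$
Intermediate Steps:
$M{\left(w,v \right)} = w + 2 v$
$r{\left(f,P \right)} = - P \left(-6 + f\right)$ ($r{\left(f,P \right)} = P \left(-1\right) \left(f + 2 \left(-3\right)\right) = - P \left(f - 6\right) = - P \left(-6 + f\right)$)
$I = -5$ ($I = 1 \left(6 - 4\right) - 7 = 1 \cdot 2 - 7 = 2 - 7 = -5$)
$V{\left(Z \right)} I = \left(-22\right) \left(-5\right) = 110$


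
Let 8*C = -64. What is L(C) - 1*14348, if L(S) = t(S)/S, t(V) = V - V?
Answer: -14348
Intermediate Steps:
t(V) = 0
C = -8 (C = (1/8)*(-64) = -8)
L(S) = 0 (L(S) = 0/S = 0)
L(C) - 1*14348 = 0 - 1*14348 = 0 - 14348 = -14348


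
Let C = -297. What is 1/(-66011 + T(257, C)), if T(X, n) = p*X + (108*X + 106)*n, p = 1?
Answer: -1/8340768 ≈ -1.1989e-7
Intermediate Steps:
T(X, n) = X + n*(106 + 108*X) (T(X, n) = 1*X + (108*X + 106)*n = X + (106 + 108*X)*n = X + n*(106 + 108*X))
1/(-66011 + T(257, C)) = 1/(-66011 + (257 + 106*(-297) + 108*257*(-297))) = 1/(-66011 + (257 - 31482 - 8243532)) = 1/(-66011 - 8274757) = 1/(-8340768) = -1/8340768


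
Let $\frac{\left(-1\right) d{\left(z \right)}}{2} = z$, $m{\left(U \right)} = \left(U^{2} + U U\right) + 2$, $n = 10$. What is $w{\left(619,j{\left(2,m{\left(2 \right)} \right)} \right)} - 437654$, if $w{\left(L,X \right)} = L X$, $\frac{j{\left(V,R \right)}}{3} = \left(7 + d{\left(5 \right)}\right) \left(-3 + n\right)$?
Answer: $-476651$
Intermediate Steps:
$m{\left(U \right)} = 2 + 2 U^{2}$ ($m{\left(U \right)} = \left(U^{2} + U^{2}\right) + 2 = 2 U^{2} + 2 = 2 + 2 U^{2}$)
$d{\left(z \right)} = - 2 z$
$j{\left(V,R \right)} = -63$ ($j{\left(V,R \right)} = 3 \left(7 - 10\right) \left(-3 + 10\right) = 3 \left(7 - 10\right) 7 = 3 \left(\left(-3\right) 7\right) = 3 \left(-21\right) = -63$)
$w{\left(619,j{\left(2,m{\left(2 \right)} \right)} \right)} - 437654 = 619 \left(-63\right) - 437654 = -38997 - 437654 = -476651$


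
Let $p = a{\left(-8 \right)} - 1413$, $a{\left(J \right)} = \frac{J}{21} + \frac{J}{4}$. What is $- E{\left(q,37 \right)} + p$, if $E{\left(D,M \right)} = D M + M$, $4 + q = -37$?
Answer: $\frac{1357}{21} \approx 64.619$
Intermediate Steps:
$q = -41$ ($q = -4 - 37 = -41$)
$a{\left(J \right)} = \frac{25 J}{84}$ ($a{\left(J \right)} = J \frac{1}{21} + J \frac{1}{4} = \frac{J}{21} + \frac{J}{4} = \frac{25 J}{84}$)
$E{\left(D,M \right)} = M + D M$
$p = - \frac{29723}{21}$ ($p = \frac{25}{84} \left(-8\right) - 1413 = - \frac{50}{21} - 1413 = - \frac{29723}{21} \approx -1415.4$)
$- E{\left(q,37 \right)} + p = - 37 \left(1 - 41\right) - \frac{29723}{21} = - 37 \left(-40\right) - \frac{29723}{21} = \left(-1\right) \left(-1480\right) - \frac{29723}{21} = 1480 - \frac{29723}{21} = \frac{1357}{21}$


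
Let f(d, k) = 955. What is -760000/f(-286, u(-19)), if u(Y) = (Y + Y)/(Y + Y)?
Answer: -152000/191 ≈ -795.81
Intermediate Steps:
u(Y) = 1 (u(Y) = (2*Y)/((2*Y)) = (2*Y)*(1/(2*Y)) = 1)
-760000/f(-286, u(-19)) = -760000/955 = -760000*1/955 = -152000/191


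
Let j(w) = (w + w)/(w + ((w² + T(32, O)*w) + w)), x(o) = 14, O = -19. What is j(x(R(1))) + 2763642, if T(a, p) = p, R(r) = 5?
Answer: 8290924/3 ≈ 2.7636e+6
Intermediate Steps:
j(w) = 2*w/(w² - 17*w) (j(w) = (w + w)/(w + ((w² - 19*w) + w)) = (2*w)/(w + (w² - 18*w)) = (2*w)/(w² - 17*w) = 2*w/(w² - 17*w))
j(x(R(1))) + 2763642 = 2/(-17 + 14) + 2763642 = 2/(-3) + 2763642 = 2*(-⅓) + 2763642 = -⅔ + 2763642 = 8290924/3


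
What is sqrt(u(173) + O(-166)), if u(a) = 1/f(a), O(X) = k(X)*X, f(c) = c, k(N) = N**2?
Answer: I*sqrt(136904104811)/173 ≈ 2138.8*I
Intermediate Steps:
O(X) = X**3 (O(X) = X**2*X = X**3)
u(a) = 1/a
sqrt(u(173) + O(-166)) = sqrt(1/173 + (-166)**3) = sqrt(1/173 - 4574296) = sqrt(-791353207/173) = I*sqrt(136904104811)/173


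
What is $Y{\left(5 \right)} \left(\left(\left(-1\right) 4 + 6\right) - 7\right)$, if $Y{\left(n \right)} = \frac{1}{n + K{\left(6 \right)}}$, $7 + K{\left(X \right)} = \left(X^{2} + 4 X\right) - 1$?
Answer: $- \frac{5}{57} \approx -0.087719$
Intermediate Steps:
$K{\left(X \right)} = -8 + X^{2} + 4 X$ ($K{\left(X \right)} = -7 - \left(1 - X^{2} - 4 X\right) = -7 + \left(-1 + X^{2} + 4 X\right) = -8 + X^{2} + 4 X$)
$Y{\left(n \right)} = \frac{1}{52 + n}$ ($Y{\left(n \right)} = \frac{1}{n + \left(-8 + 6^{2} + 4 \cdot 6\right)} = \frac{1}{n + \left(-8 + 36 + 24\right)} = \frac{1}{n + 52} = \frac{1}{52 + n}$)
$Y{\left(5 \right)} \left(\left(\left(-1\right) 4 + 6\right) - 7\right) = \frac{\left(\left(-1\right) 4 + 6\right) - 7}{52 + 5} = \frac{\left(-4 + 6\right) - 7}{57} = \frac{2 - 7}{57} = \frac{1}{57} \left(-5\right) = - \frac{5}{57}$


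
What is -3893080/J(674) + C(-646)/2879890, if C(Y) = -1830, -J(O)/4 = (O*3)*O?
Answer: 140020828253/196239736446 ≈ 0.71352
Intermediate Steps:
J(O) = -12*O² (J(O) = -4*O*3*O = -4*3*O*O = -12*O²)
-3893080/J(674) + C(-646)/2879890 = -3893080/((-12*674²)) - 1830/2879890 = -3893080/((-12*454276)) - 1830*1/2879890 = -3893080/(-5451312) - 183/287989 = -3893080*(-1/5451312) - 183/287989 = 486635/681414 - 183/287989 = 140020828253/196239736446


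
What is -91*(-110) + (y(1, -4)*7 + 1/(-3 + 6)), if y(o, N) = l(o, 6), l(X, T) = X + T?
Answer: 30178/3 ≈ 10059.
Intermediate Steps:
l(X, T) = T + X
y(o, N) = 6 + o
-91*(-110) + (y(1, -4)*7 + 1/(-3 + 6)) = -91*(-110) + ((6 + 1)*7 + 1/(-3 + 6)) = 10010 + (7*7 + 1/3) = 10010 + (49 + 1/3) = 10010 + 148/3 = 30178/3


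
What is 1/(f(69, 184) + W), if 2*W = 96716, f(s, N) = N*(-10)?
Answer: 1/46518 ≈ 2.1497e-5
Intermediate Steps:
f(s, N) = -10*N
W = 48358 (W = (½)*96716 = 48358)
1/(f(69, 184) + W) = 1/(-10*184 + 48358) = 1/(-1840 + 48358) = 1/46518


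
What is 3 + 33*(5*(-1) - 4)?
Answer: -294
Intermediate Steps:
3 + 33*(5*(-1) - 4) = 3 + 33*(-5 - 4) = 3 + 33*(-9) = 3 - 297 = -294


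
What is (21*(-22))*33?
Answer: -15246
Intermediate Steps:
(21*(-22))*33 = -462*33 = -15246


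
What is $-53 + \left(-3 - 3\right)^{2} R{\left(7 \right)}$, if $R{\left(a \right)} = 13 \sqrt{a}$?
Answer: $-53 + 468 \sqrt{7} \approx 1185.2$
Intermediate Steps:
$-53 + \left(-3 - 3\right)^{2} R{\left(7 \right)} = -53 + \left(-3 - 3\right)^{2} \cdot 13 \sqrt{7} = -53 + \left(-6\right)^{2} \cdot 13 \sqrt{7} = -53 + 36 \cdot 13 \sqrt{7} = -53 + 468 \sqrt{7}$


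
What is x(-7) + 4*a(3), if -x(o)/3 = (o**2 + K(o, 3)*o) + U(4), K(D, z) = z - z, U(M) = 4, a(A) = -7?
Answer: -187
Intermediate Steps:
K(D, z) = 0
x(o) = -12 - 3*o**2 (x(o) = -3*((o**2 + 0*o) + 4) = -3*((o**2 + 0) + 4) = -3*(o**2 + 4) = -3*(4 + o**2) = -12 - 3*o**2)
x(-7) + 4*a(3) = (-12 - 3*(-7)**2) + 4*(-7) = (-12 - 3*49) - 28 = (-12 - 147) - 28 = -159 - 28 = -187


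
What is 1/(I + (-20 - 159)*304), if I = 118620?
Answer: 1/64204 ≈ 1.5575e-5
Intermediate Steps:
1/(I + (-20 - 159)*304) = 1/(118620 + (-20 - 159)*304) = 1/(118620 - 179*304) = 1/(118620 - 54416) = 1/64204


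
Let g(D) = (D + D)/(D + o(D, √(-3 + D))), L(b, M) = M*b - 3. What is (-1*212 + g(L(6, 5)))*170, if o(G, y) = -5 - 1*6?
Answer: -141865/4 ≈ -35466.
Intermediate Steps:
o(G, y) = -11 (o(G, y) = -5 - 6 = -11)
L(b, M) = -3 + M*b
g(D) = 2*D/(-11 + D) (g(D) = (D + D)/(D - 11) = (2*D)/(-11 + D) = 2*D/(-11 + D))
(-1*212 + g(L(6, 5)))*170 = (-1*212 + 2*(-3 + 5*6)/(-11 + (-3 + 5*6)))*170 = (-212 + 2*(-3 + 30)/(-11 + (-3 + 30)))*170 = (-212 + 2*27/(-11 + 27))*170 = (-212 + 2*27/16)*170 = (-212 + 2*27*(1/16))*170 = (-212 + 27/8)*170 = -1669/8*170 = -141865/4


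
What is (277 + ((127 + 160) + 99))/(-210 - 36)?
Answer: -221/82 ≈ -2.6951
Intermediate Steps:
(277 + ((127 + 160) + 99))/(-210 - 36) = (277 + (287 + 99))/(-246) = -(277 + 386)/246 = -1/246*663 = -221/82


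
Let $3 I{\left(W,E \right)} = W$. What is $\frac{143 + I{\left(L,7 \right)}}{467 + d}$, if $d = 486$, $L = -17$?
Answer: $\frac{412}{2859} \approx 0.14411$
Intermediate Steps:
$I{\left(W,E \right)} = \frac{W}{3}$
$\frac{143 + I{\left(L,7 \right)}}{467 + d} = \frac{143 + \frac{1}{3} \left(-17\right)}{467 + 486} = \frac{143 - \frac{17}{3}}{953} = \frac{412}{3} \cdot \frac{1}{953} = \frac{412}{2859}$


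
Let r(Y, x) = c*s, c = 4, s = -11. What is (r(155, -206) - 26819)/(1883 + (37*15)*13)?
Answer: -26863/9098 ≈ -2.9526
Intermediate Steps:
r(Y, x) = -44 (r(Y, x) = 4*(-11) = -44)
(r(155, -206) - 26819)/(1883 + (37*15)*13) = (-44 - 26819)/(1883 + (37*15)*13) = -26863/(1883 + 555*13) = -26863/(1883 + 7215) = -26863/9098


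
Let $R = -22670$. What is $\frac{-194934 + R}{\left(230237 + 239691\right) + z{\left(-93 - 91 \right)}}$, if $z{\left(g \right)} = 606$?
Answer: $- \frac{108802}{235267} \approx -0.46246$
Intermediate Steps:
$\frac{-194934 + R}{\left(230237 + 239691\right) + z{\left(-93 - 91 \right)}} = \frac{-194934 - 22670}{\left(230237 + 239691\right) + 606} = - \frac{217604}{469928 + 606} = - \frac{217604}{470534} = \left(-217604\right) \frac{1}{470534} = - \frac{108802}{235267}$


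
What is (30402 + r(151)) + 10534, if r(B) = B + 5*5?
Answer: 41112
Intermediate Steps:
r(B) = 25 + B (r(B) = B + 25 = 25 + B)
(30402 + r(151)) + 10534 = (30402 + (25 + 151)) + 10534 = (30402 + 176) + 10534 = 30578 + 10534 = 41112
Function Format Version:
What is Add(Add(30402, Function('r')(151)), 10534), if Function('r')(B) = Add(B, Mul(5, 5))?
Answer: 41112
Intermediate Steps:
Function('r')(B) = Add(25, B) (Function('r')(B) = Add(B, 25) = Add(25, B))
Add(Add(30402, Function('r')(151)), 10534) = Add(Add(30402, Add(25, 151)), 10534) = Add(Add(30402, 176), 10534) = Add(30578, 10534) = 41112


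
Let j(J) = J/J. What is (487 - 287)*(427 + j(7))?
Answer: 85600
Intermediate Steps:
j(J) = 1
(487 - 287)*(427 + j(7)) = (487 - 287)*(427 + 1) = 200*428 = 85600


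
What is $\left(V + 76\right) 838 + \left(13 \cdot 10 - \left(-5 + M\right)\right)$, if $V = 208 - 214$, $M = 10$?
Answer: $58785$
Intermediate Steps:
$V = -6$
$\left(V + 76\right) 838 + \left(13 \cdot 10 - \left(-5 + M\right)\right) = \left(-6 + 76\right) 838 + \left(13 \cdot 10 + \left(5 - 10\right)\right) = 70 \cdot 838 + \left(130 + \left(5 - 10\right)\right) = 58660 + \left(130 - 5\right) = 58660 + 125 = 58785$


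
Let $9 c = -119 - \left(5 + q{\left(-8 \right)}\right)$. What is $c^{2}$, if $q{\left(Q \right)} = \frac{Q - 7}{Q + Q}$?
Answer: $\frac{3996001}{20736} \approx 192.71$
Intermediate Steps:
$q{\left(Q \right)} = \frac{-7 + Q}{2 Q}$
$c = - \frac{1999}{144}$ ($c = \frac{-119 - \left(5 + \frac{-7 - 8}{2 \left(-8\right)}\right)}{9} = \frac{-119 - \left(5 + \frac{1}{2} \left(- \frac{1}{8}\right) \left(-15\right)\right)}{9} = \frac{-119 - \left(5 + \frac{15}{16}\right)}{9} = \frac{-119 - \frac{95}{16}}{9} = \frac{1}{9} \left(- \frac{1999}{16}\right) = - \frac{1999}{144} \approx -13.882$)
$c^{2} = \left(- \frac{1999}{144}\right)^{2} = \frac{3996001}{20736}$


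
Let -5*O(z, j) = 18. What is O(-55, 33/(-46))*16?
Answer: -288/5 ≈ -57.600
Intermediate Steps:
O(z, j) = -18/5 (O(z, j) = -⅕*18 = -18/5)
O(-55, 33/(-46))*16 = -18/5*16 = -288/5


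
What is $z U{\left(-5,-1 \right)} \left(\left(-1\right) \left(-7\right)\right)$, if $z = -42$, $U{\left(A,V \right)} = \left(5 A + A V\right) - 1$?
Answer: $6174$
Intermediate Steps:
$U{\left(A,V \right)} = -1 + 5 A + A V$
$z U{\left(-5,-1 \right)} \left(\left(-1\right) \left(-7\right)\right) = - 42 \left(-1 + 5 \left(-5\right) - -5\right) \left(\left(-1\right) \left(-7\right)\right) = - 42 \left(-1 - 25 + 5\right) 7 = \left(-42\right) \left(-21\right) 7 = 882 \cdot 7 = 6174$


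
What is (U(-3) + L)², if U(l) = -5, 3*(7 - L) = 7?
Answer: ⅑ ≈ 0.11111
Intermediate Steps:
L = 14/3 (L = 7 - ⅓*7 = 7 - 7/3 = 14/3 ≈ 4.6667)
(U(-3) + L)² = (-5 + 14/3)² = (-⅓)² = ⅑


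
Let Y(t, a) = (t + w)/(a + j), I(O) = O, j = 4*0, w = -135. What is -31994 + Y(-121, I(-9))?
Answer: -287690/9 ≈ -31966.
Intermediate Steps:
j = 0
Y(t, a) = (-135 + t)/a (Y(t, a) = (t - 135)/(a + 0) = (-135 + t)/a)
-31994 + Y(-121, I(-9)) = -31994 + (-135 - 121)/(-9) = -31994 - 1/9*(-256) = -31994 + 256/9 = -287690/9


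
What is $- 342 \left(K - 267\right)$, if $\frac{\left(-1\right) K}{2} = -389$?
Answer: $-174762$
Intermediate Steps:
$K = 778$ ($K = \left(-2\right) \left(-389\right) = 778$)
$- 342 \left(K - 267\right) = - 342 \left(778 - 267\right) = \left(-342\right) 511 = -174762$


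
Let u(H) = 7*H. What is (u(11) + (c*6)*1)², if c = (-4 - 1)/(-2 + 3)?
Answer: 2209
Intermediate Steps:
c = -5 (c = -5/1 = -5*1 = -5)
(u(11) + (c*6)*1)² = (7*11 - 5*6*1)² = (77 - 30*1)² = (77 - 30)² = 47² = 2209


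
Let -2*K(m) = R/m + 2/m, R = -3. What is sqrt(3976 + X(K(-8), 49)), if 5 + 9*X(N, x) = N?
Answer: sqrt(63607)/4 ≈ 63.051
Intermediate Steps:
K(m) = 1/(2*m) (K(m) = -(-3/m + 2/m)/2 = -(-1)/(2*m) = 1/(2*m))
X(N, x) = -5/9 + N/9
sqrt(3976 + X(K(-8), 49)) = sqrt(3976 + (-5/9 + ((1/2)/(-8))/9)) = sqrt(3976 + (-5/9 + ((1/2)*(-1/8))/9)) = sqrt(3976 + (-5/9 + (1/9)*(-1/16))) = sqrt(3976 + (-5/9 - 1/144)) = sqrt(3976 - 9/16) = sqrt(63607/16) = sqrt(63607)/4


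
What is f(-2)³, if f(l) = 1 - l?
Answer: 27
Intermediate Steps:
f(-2)³ = (1 - 1*(-2))³ = (1 + 2)³ = 3³ = 27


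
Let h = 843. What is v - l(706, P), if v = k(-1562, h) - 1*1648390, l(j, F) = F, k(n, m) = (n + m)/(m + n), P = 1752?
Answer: -1650141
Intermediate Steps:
k(n, m) = 1 (k(n, m) = (m + n)/(m + n) = 1)
v = -1648389 (v = 1 - 1*1648390 = 1 - 1648390 = -1648389)
v - l(706, P) = -1648389 - 1*1752 = -1648389 - 1752 = -1650141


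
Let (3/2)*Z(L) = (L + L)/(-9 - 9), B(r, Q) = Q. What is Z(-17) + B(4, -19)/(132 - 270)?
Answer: 1735/1242 ≈ 1.3969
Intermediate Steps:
Z(L) = -2*L/27 (Z(L) = 2*((L + L)/(-9 - 9))/3 = 2*((2*L)/(-18))/3 = 2*((2*L)*(-1/18))/3 = 2*(-L/9)/3 = -2*L/27)
Z(-17) + B(4, -19)/(132 - 270) = -2/27*(-17) - 19/(132 - 270) = 34/27 - 19/(-138) = 34/27 - 1/138*(-19) = 34/27 + 19/138 = 1735/1242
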